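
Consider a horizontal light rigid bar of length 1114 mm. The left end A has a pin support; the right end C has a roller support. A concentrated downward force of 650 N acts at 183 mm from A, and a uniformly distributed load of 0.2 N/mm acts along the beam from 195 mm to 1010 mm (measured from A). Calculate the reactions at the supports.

Resultant of the distributed load: 0.2 × 815 = 163 N at 602.5 mm from A.
Moments about A: C_y·1114 − 650·183 − (0.2·815)·602.5 = 0 → C_y = 217157.5/1114 = 194.935 ≈ 194.9 N.
ΣF_y = 0: A_y + 194.935 − 650 − 0.2·815 = 0 → A_y = 618.1 N.
ΣF_x = 0: no horizontal applied forces, so A_x = 0.

A_x = 0, A_y = 618.1 N, C_y = 194.9 N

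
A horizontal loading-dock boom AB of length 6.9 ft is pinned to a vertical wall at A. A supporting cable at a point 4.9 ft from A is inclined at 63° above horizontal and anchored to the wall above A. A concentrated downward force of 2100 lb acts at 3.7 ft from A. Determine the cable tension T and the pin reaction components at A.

ΣM about A: T·sin63°·4.9 − 2100·3.7 = 0 → T = 7770/(4.9·0.891007) = 1779.69 ≈ 1780 lb.
ΣF_x = 0: A_x − T·cos63° = 0 → A_x = 1779.69 × 0.45399 = 808.0 lb.
ΣF_y = 0: A_y + T·sin63° − 2100 = 0 → A_y = 2100 − 1779.69 × 0.891007 = 514.3 lb.

T = 1780 lb, A_x = 808.0 lb, A_y = 514.3 lb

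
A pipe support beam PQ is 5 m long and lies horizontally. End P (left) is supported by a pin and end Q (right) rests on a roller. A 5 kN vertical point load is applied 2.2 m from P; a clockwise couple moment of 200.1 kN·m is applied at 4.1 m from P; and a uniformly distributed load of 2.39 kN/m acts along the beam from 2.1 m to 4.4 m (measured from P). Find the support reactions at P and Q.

P_x = 0, P_y = -35.30 kN, Q_y = 45.79 kN

Resultant of the distributed load: 2.39 × 2.3 = 5.497 kN at 3.25 m from P.
Taking moments about P: Q_y·5 − 5·2.2 − 200.1 − (2.39·2.3)·3.25 = 0 → Q_y = 228.96525/5 = 45.7931 ≈ 45.79 kN.
ΣF_y = 0: P_y + 45.7931 − 5 − 2.39·2.3 = 0 → P_y = -35.30 kN.
ΣF_x = 0: no horizontal applied forces, so P_x = 0.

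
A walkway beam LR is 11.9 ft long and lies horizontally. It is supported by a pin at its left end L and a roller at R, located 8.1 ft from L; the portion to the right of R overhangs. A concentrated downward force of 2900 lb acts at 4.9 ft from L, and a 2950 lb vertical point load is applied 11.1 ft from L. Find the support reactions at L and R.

L_x = 0, L_y = 53.09 lb, R_y = 5797 lb

Taking moments about L: R_y·8.1 − 2900·4.9 − 2950·11.1 = 0 → R_y = 46955/8.1 = 5796.91 ≈ 5797 lb.
ΣF_y = 0: L_y + 5796.91 − 2900 − 2950 = 0 → L_y = 53.09 lb.
ΣF_x = 0: no horizontal applied forces, so L_x = 0.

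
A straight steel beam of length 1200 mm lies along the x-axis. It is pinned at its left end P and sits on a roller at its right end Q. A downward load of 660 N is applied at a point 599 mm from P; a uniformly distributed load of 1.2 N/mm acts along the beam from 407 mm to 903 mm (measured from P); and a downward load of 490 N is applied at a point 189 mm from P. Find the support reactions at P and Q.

P_x = 0, P_y = 1014 N, Q_y = 731.5 N

Resultant of the distributed load: 1.2 × 496 = 595.2 N at 655 mm from P.
ΣM about P: Q_y·1200 − 660·599 − (1.2·496)·655 − 490·189 = 0 → Q_y = 877806/1200 = 731.505 ≈ 731.5 N.
ΣF_y = 0: P_y + 731.505 − 660 − 1.2·496 − 490 = 0 → P_y = 1014 N.
ΣF_x = 0: no horizontal applied forces, so P_x = 0.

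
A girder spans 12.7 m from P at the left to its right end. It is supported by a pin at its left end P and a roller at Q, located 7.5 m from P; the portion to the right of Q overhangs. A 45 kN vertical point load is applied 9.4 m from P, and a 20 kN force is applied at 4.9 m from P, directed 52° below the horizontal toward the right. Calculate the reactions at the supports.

P_x = -12.31 kN, P_y = -5.936 kN, Q_y = 66.70 kN

Taking moments about P: Q_y·7.5 − 45·9.4 − 20·sin52°·4.9 = 0 → Q_y = 500.225/7.5 = 66.6967 ≈ 66.70 kN.
ΣF_y = 0: P_y + 66.6967 − 45 − 20·sin52° = 0 → P_y = -5.936 kN.
ΣF_x = 0: P_x + 20·cos52° = 0 → P_x = -12.31 kN.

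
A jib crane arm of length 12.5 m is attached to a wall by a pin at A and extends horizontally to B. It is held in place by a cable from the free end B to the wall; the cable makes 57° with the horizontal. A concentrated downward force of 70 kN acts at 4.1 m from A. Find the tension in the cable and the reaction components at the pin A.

ΣM about A: T·sin57°·12.5 − 70·4.1 = 0 → T = 287/(12.5·0.838671) = 27.3766 ≈ 27.38 kN.
ΣF_x = 0: A_x − T·cos57° = 0 → A_x = 27.3766 × 0.544639 = 14.91 kN.
ΣF_y = 0: A_y + T·sin57° − 70 = 0 → A_y = 70 − 27.3766 × 0.838671 = 47.04 kN.

T = 27.38 kN, A_x = 14.91 kN, A_y = 47.04 kN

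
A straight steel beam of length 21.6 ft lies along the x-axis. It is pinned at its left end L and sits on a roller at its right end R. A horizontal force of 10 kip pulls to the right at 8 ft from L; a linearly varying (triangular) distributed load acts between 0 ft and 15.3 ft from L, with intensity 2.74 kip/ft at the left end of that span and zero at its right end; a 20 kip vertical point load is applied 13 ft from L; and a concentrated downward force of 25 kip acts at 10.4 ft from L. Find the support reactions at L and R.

Resultant of the triangular load: ½ × 2.74 × 15.3 = 20.961 kip, acting at 5.1 ft from L (one-third of the span from the peak).
Moments about L: R_y·21.6 − (½·2.74·15.3)·5.1 − 20·13 − 25·10.4 = 0 → R_y = 626.9011/21.6 = 29.0232 ≈ 29.02 kip.
ΣF_y = 0: L_y + 29.0232 − ½·2.74·15.3 − 20 − 25 = 0 → L_y = 36.94 kip.
ΣF_x = 0: L_x + 10 = 0 → L_x = -10.00 kip.

L_x = -10.00 kip, L_y = 36.94 kip, R_y = 29.02 kip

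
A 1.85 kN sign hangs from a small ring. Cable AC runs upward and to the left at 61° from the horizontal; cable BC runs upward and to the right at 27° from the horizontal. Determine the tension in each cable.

ΣF_x = 0: −T_AC·cos61° + T_BC·cos27° = 0 → T_BC = 0.544115·T_AC.
ΣF_y = 0: T_AC·sin61° + T_BC·sin27° = 1.85.
Substitute: T_AC·(0.87462 + 0.544115·0.45399) = 1.85 → T_AC = 1.64937 ≈ 1.649 kN.
Then T_BC = 0.544115 × 1.64937 = 0.8974 kN.

T_AC = 1.649 kN, T_BC = 0.8974 kN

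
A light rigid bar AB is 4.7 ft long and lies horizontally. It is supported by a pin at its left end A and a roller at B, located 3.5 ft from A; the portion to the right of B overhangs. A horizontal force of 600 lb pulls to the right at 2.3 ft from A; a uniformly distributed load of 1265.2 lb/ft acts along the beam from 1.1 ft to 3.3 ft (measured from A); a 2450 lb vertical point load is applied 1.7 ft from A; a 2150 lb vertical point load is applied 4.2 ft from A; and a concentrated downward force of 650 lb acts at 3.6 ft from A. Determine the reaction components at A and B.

A_x = -600.0 lb, A_y = 1845 lb, B_y = 6188 lb

Resultant of the distributed load: 1265.2 × 2.2 = 2783.44 lb at 2.2 ft from A.
Moments about A: B_y·3.5 − (1265.2·2.2)·2.2 − 2450·1.7 − 2150·4.2 − 650·3.6 = 0 → B_y = 21658.568/3.5 = 6188.16 ≈ 6188 lb.
ΣF_y = 0: A_y + 6188.16 − 1265.2·2.2 − 2450 − 2150 − 650 = 0 → A_y = 1845 lb.
ΣF_x = 0: A_x + 600 = 0 → A_x = -600.0 lb.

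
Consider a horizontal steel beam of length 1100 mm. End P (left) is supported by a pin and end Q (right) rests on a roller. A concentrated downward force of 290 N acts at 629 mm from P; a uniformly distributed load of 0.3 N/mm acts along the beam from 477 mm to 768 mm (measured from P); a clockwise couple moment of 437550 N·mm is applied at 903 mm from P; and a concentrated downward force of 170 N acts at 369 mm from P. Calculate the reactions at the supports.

Resultant of the distributed load: 0.3 × 291 = 87.3 N at 622.5 mm from P.
ΣM about P: Q_y·1100 − 290·629 − (0.3·291)·622.5 − 437550 − 170·369 = 0 → Q_y = 737034.25/1100 = 670.031 ≈ 670.0 N.
ΣF_y = 0: P_y + 670.031 − 290 − 0.3·291 − 170 = 0 → P_y = -122.7 N.
ΣF_x = 0: no horizontal applied forces, so P_x = 0.

P_x = 0, P_y = -122.7 N, Q_y = 670.0 N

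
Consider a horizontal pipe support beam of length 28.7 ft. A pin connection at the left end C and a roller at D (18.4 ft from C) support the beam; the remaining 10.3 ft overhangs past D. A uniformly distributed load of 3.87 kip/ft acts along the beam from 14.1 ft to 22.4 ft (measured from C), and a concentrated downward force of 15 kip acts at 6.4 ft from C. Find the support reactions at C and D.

Resultant of the distributed load: 3.87 × 8.3 = 32.121 kip at 18.25 ft from C.
Moments about C: D_y·18.4 − (3.87·8.3)·18.25 − 15·6.4 = 0 → D_y = 682.20825/18.4 = 37.0765 ≈ 37.08 kip.
ΣF_y = 0: C_y + 37.0765 − 3.87·8.3 − 15 = 0 → C_y = 10.04 kip.
ΣF_x = 0: no horizontal applied forces, so C_x = 0.

C_x = 0, C_y = 10.04 kip, D_y = 37.08 kip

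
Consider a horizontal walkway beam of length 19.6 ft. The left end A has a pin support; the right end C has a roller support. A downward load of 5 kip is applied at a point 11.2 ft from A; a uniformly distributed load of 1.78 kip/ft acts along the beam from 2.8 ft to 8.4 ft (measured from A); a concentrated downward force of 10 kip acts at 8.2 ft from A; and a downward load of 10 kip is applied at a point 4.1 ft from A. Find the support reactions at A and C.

A_x = 0, A_y = 22.99 kip, C_y = 11.98 kip

Resultant of the distributed load: 1.78 × 5.6 = 9.968 kip at 5.6 ft from A.
Moments about A: C_y·19.6 − 5·11.2 − (1.78·5.6)·5.6 − 10·8.2 − 10·4.1 = 0 → C_y = 234.8208/19.6 = 11.9807 ≈ 11.98 kip.
ΣF_y = 0: A_y + 11.9807 − 5 − 1.78·5.6 − 10 − 10 = 0 → A_y = 22.99 kip.
ΣF_x = 0: no horizontal applied forces, so A_x = 0.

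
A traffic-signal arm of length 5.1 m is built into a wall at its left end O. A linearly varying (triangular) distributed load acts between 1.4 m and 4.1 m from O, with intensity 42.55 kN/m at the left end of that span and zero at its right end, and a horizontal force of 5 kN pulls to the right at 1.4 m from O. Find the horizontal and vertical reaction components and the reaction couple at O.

Resultant of the triangular load: ½ × 42.55 × 2.7 = 57.4425 kN, acting at 2.3 m from O (one-third of the span from the peak).
ΣF_x = 0: O_x + 5 = 0 → O_x = -5.000 kN.
ΣF_y = 0: O_y − ½·42.55·2.7 = 0 → O_y = 57.44 kN.
ΣM about O: M_O − (½·42.55·2.7)·2.3 = 0 → M_O = 132.1 kN·m.

O_x = -5.000 kN, O_y = 57.44 kN, M_O = 132.1 kN·m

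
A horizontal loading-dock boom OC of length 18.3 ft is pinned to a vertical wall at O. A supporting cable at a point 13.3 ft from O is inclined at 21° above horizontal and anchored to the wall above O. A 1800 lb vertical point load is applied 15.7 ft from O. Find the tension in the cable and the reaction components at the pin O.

T = 5929 lb, O_x = 5535 lb, O_y = -324.8 lb

ΣM about O: T·sin21°·13.3 − 1800·15.7 = 0 → T = 28260/(13.3·0.358368) = 5929.13 ≈ 5929 lb.
ΣF_x = 0: O_x − T·cos21° = 0 → O_x = 5929.13 × 0.93358 = 5535 lb.
ΣF_y = 0: O_y + T·sin21° − 1800 = 0 → O_y = 1800 − 5929.13 × 0.358368 = -324.8 lb.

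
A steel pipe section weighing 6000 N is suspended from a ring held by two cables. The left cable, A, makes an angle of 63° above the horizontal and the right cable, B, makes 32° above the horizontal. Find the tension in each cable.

T_A = 5108 N, T_B = 2734 N

ΣF_x = 0: −T_A·cos63° + T_B·cos32° = 0 → T_B = 0.535336·T_A.
ΣF_y = 0: T_A·sin63° + T_B·sin32° = 6000.
Substitute: T_A·(0.891007 + 0.535336·0.529919) = 6000 → T_A = 5107.72 ≈ 5108 N.
Then T_B = 0.535336 × 5107.72 = 2734 N.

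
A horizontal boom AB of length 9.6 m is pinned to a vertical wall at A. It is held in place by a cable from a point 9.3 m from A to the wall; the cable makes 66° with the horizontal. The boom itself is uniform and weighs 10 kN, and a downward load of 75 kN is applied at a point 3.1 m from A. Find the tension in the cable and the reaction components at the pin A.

T = 33.02 kN, A_x = 13.43 kN, A_y = 54.84 kN

ΣM about A: T·sin66°·9.3 − 10·4.8 − 75·3.1 = 0 → T = 280.5/(9.3·0.913545) = 33.0157 ≈ 33.02 kN.
ΣF_x = 0: A_x − T·cos66° = 0 → A_x = 33.0157 × 0.406737 = 13.43 kN.
ΣF_y = 0: A_y + T·sin66° − 10 − 75 = 0 → A_y = 85 − 33.0157 × 0.913545 = 54.84 kN.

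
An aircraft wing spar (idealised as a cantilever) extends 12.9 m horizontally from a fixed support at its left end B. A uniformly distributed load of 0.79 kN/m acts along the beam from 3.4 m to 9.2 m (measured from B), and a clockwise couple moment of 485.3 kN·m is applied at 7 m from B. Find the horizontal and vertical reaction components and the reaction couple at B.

B_x = 0, B_y = 4.582 kN, M_B = 514.2 kN·m

Resultant of the distributed load: 0.79 × 5.8 = 4.582 kN at 6.3 m from B.
ΣF_x = 0: B_x = 0.
ΣF_y = 0: B_y − 0.79·5.8 = 0 → B_y = 4.582 kN.
ΣM about B: M_B − (0.79·5.8)·6.3 − 485.3 = 0 → M_B = 514.2 kN·m.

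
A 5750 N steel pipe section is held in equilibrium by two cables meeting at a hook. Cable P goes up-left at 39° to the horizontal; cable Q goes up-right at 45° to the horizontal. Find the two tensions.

ΣF_x = 0: −T_P·cos39° + T_Q·cos45° = 0 → T_Q = 1.09905·T_P.
ΣF_y = 0: T_P·sin39° + T_Q·sin45° = 5750.
Substitute: T_P·(0.62932 + 1.09905·0.707107) = 5750 → T_P = 4088.26 ≈ 4088 N.
Then T_Q = 1.09905 × 4088.26 = 4493 N.

T_P = 4088 N, T_Q = 4493 N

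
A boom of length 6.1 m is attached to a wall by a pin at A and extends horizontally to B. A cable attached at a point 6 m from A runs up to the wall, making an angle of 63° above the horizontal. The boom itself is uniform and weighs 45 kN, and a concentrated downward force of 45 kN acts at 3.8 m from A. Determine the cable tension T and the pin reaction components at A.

T = 57.66 kN, A_x = 26.18 kN, A_y = 38.62 kN

ΣM about A: T·sin63°·6 − 45·3.05 − 45·3.8 = 0 → T = 308.25/(6·0.891007) = 57.6595 ≈ 57.66 kN.
ΣF_x = 0: A_x − T·cos63° = 0 → A_x = 57.6595 × 0.45399 = 26.18 kN.
ΣF_y = 0: A_y + T·sin63° − 45 − 45 = 0 → A_y = 90 − 57.6595 × 0.891007 = 38.62 kN.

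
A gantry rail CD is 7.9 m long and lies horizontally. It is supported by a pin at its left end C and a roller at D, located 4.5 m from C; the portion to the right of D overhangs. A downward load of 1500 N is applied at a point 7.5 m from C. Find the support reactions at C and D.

Taking moments about C: D_y·4.5 − 1500·7.5 = 0 → D_y = 11250/4.5 = 2500 N.
ΣF_y = 0: C_y + 2500 − 1500 = 0 → C_y = -1000 N.
ΣF_x = 0: no horizontal applied forces, so C_x = 0.

C_x = 0, C_y = -1000 N, D_y = 2500 N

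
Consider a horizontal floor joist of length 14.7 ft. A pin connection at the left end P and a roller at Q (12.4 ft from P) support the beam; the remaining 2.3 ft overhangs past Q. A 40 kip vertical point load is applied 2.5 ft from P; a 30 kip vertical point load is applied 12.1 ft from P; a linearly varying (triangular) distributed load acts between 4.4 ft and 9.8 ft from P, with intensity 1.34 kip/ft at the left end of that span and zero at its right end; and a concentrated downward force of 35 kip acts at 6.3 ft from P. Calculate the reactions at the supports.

Resultant of the triangular load: ½ × 1.34 × 5.4 = 3.618 kip, acting at 6.2 ft from P (one-third of the span from the peak).
ΣM about P: Q_y·12.4 − 40·2.5 − 30·12.1 − (½·1.34·5.4)·6.2 − 35·6.3 = 0 → Q_y = 705.9316/12.4 = 56.93 kip.
ΣF_y = 0: P_y + 56.93 − 40 − 30 − ½·1.34·5.4 − 35 = 0 → P_y = 51.69 kip.
ΣF_x = 0: no horizontal applied forces, so P_x = 0.

P_x = 0, P_y = 51.69 kip, Q_y = 56.93 kip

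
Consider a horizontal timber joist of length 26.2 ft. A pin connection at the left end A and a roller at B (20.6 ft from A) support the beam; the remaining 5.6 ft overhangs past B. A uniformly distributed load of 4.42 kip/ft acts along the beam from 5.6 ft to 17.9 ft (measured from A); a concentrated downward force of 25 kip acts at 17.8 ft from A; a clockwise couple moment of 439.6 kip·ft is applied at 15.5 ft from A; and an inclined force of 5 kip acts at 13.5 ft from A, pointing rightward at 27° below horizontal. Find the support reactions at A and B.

Resultant of the distributed load: 4.42 × 12.3 = 54.366 kip at 11.75 ft from A.
ΣM about A: B_y·20.6 − (4.42·12.3)·11.75 − 25·17.8 − 439.6 − 5·sin27°·13.5 = 0 → B_y = 1554.04/20.6 = 75.4388 ≈ 75.44 kip.
ΣF_y = 0: A_y + 75.4388 − 4.42·12.3 − 25 − 5·sin27° = 0 → A_y = 6.197 kip.
ΣF_x = 0: A_x + 5·cos27° = 0 → A_x = -4.455 kip.

A_x = -4.455 kip, A_y = 6.197 kip, B_y = 75.44 kip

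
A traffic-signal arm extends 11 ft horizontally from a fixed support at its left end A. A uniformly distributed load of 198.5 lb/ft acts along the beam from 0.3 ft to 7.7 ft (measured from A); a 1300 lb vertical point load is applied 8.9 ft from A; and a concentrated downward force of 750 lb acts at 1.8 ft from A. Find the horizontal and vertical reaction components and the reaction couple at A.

Resultant of the distributed load: 198.5 × 7.4 = 1468.9 lb at 4 ft from A.
ΣF_x = 0: A_x = 0.
ΣF_y = 0: A_y − 198.5·7.4 − 1300 − 750 = 0 → A_y = 3519 lb.
ΣM about A: M_A − (198.5·7.4)·4 − 1300·8.9 − 750·1.8 = 0 → M_A = 18800 lb·ft.

A_x = 0, A_y = 3519 lb, M_A = 18800 lb·ft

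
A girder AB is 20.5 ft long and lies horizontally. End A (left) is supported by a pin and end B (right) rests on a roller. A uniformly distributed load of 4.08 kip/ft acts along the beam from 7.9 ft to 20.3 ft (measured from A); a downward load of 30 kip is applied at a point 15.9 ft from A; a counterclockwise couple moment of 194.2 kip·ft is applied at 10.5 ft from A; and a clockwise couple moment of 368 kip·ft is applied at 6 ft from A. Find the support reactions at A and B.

Resultant of the distributed load: 4.08 × 12.4 = 50.592 kip at 14.1 ft from A.
Moments about A: B_y·20.5 − (4.08·12.4)·14.1 − 30·15.9 + 194.2 − 368 = 0 → B_y = 1364.1472/20.5 = 66.5438 ≈ 66.54 kip.
ΣF_y = 0: A_y + 66.5438 − 4.08·12.4 − 30 = 0 → A_y = 14.05 kip.
ΣF_x = 0: no horizontal applied forces, so A_x = 0.

A_x = 0, A_y = 14.05 kip, B_y = 66.54 kip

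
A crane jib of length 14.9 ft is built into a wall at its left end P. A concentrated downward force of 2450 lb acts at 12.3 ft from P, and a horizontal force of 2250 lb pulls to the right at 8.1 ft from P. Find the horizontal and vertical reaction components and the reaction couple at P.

ΣF_x = 0: P_x + 2250 = 0 → P_x = -2250 lb.
ΣF_y = 0: P_y − 2450 = 0 → P_y = 2450 lb.
ΣM about P: M_P − 2450·12.3 = 0 → M_P = 30140 lb·ft.

P_x = -2250 lb, P_y = 2450 lb, M_P = 30140 lb·ft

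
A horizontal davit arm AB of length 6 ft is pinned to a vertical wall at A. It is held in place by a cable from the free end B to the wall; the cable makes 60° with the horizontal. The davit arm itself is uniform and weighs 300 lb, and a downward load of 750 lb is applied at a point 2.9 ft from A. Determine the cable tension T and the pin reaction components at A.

ΣM about A: T·sin60°·6 − 300·3 − 750·2.9 = 0 → T = 3075/(6·0.866025) = 591.784 ≈ 591.8 lb.
ΣF_x = 0: A_x − T·cos60° = 0 → A_x = 591.784 × 0.5 = 295.9 lb.
ΣF_y = 0: A_y + T·sin60° − 300 − 750 = 0 → A_y = 1050 − 591.784 × 0.866025 = 537.5 lb.

T = 591.8 lb, A_x = 295.9 lb, A_y = 537.5 lb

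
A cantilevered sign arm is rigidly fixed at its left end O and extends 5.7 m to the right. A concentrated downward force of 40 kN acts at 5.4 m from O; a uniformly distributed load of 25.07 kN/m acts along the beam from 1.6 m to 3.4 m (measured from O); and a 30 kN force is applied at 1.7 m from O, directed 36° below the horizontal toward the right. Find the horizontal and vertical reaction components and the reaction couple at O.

O_x = -24.27 kN, O_y = 102.8 kN, M_O = 358.8 kN·m

Resultant of the distributed load: 25.07 × 1.8 = 45.126 kN at 2.5 m from O.
ΣF_x = 0: O_x + 30·cos36° = 0 → O_x = -24.27 kN.
ΣF_y = 0: O_y − 40 − 25.07·1.8 − 30·sin36° = 0 → O_y = 102.8 kN.
ΣM about O: M_O − 40·5.4 − (25.07·1.8)·2.5 − 30·sin36°·1.7 = 0 → M_O = 358.8 kN·m.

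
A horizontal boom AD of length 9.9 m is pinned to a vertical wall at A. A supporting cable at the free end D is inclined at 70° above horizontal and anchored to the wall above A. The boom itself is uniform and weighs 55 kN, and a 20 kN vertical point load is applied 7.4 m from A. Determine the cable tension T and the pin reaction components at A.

ΣM about A: T·sin70°·9.9 − 55·4.95 − 20·7.4 = 0 → T = 420.25/(9.9·0.939693) = 45.1738 ≈ 45.17 kN.
ΣF_x = 0: A_x − T·cos70° = 0 → A_x = 45.1738 × 0.34202 = 15.45 kN.
ΣF_y = 0: A_y + T·sin70° − 55 − 20 = 0 → A_y = 75 − 45.1738 × 0.939693 = 32.55 kN.

T = 45.17 kN, A_x = 15.45 kN, A_y = 32.55 kN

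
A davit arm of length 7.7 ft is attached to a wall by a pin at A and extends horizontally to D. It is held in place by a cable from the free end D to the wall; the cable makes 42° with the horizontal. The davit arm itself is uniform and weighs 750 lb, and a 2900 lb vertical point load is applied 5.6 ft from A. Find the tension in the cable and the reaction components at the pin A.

ΣM about A: T·sin42°·7.7 − 750·3.85 − 2900·5.6 = 0 → T = 19127.5/(7.7·0.669131) = 3712.41 ≈ 3712 lb.
ΣF_x = 0: A_x − T·cos42° = 0 → A_x = 3712.41 × 0.743145 = 2759 lb.
ΣF_y = 0: A_y + T·sin42° − 750 − 2900 = 0 → A_y = 3650 − 3712.41 × 0.669131 = 1166 lb.

T = 3712 lb, A_x = 2759 lb, A_y = 1166 lb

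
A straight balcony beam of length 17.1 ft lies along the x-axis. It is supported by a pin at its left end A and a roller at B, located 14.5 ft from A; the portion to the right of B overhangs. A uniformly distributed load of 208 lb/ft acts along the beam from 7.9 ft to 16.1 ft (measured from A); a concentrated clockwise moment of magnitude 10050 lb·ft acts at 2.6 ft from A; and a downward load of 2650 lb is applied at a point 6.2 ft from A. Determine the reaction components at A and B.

A_x = 0, A_y = 1118 lb, B_y = 3238 lb

Resultant of the distributed load: 208 × 8.2 = 1705.6 lb at 12 ft from A.
Taking moments about A: B_y·14.5 − (208·8.2)·12 − 10050 − 2650·6.2 = 0 → B_y = 46947.2/14.5 = 3237.74 ≈ 3238 lb.
ΣF_y = 0: A_y + 3237.74 − 208·8.2 − 2650 = 0 → A_y = 1118 lb.
ΣF_x = 0: no horizontal applied forces, so A_x = 0.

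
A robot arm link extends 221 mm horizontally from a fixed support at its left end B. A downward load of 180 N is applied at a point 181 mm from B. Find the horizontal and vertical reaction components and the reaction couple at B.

ΣF_x = 0: B_x = 0.
ΣF_y = 0: B_y − 180 = 0 → B_y = 180.0 N.
ΣM about B: M_B − 180·181 = 0 → M_B = 32580 N·mm.

B_x = 0, B_y = 180.0 N, M_B = 32580 N·mm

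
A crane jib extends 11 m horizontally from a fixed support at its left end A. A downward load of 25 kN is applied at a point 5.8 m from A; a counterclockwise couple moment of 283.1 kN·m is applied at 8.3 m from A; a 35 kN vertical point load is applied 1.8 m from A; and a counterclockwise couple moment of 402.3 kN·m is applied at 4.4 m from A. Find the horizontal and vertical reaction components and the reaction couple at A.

A_x = 0, A_y = 60.00 kN, M_A = -477.4 kN·m

ΣF_x = 0: A_x = 0.
ΣF_y = 0: A_y − 25 − 35 = 0 → A_y = 60.00 kN.
ΣM about A: M_A − 25·5.8 + 283.1 − 35·1.8 + 402.3 = 0 → M_A = -477.4 kN·m.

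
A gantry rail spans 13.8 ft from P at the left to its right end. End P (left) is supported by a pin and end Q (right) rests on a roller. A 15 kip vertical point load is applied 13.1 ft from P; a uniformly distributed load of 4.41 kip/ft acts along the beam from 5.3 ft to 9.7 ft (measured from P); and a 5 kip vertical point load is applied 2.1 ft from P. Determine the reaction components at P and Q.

Resultant of the distributed load: 4.41 × 4.4 = 19.404 kip at 7.5 ft from P.
ΣM about P: Q_y·13.8 − 15·13.1 − (4.41·4.4)·7.5 − 5·2.1 = 0 → Q_y = 352.53/13.8 = 25.5457 ≈ 25.55 kip.
ΣF_y = 0: P_y + 25.5457 − 15 − 4.41·4.4 − 5 = 0 → P_y = 13.86 kip.
ΣF_x = 0: no horizontal applied forces, so P_x = 0.

P_x = 0, P_y = 13.86 kip, Q_y = 25.55 kip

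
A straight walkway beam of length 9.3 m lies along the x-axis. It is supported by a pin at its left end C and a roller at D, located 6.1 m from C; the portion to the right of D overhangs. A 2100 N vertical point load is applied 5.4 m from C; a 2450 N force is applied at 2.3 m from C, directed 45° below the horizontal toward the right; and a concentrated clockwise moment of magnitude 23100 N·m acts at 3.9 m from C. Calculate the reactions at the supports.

Moments about C: D_y·6.1 − 2100·5.4 − 2450·sin45°·2.3 − 23100 = 0 → D_y = 38424.5/6.1 = 6299.1 ≈ 6299 N.
ΣF_y = 0: C_y + 6299.1 − 2100 − 2450·sin45° = 0 → C_y = -2467 N.
ΣF_x = 0: C_x + 2450·cos45° = 0 → C_x = -1732 N.

C_x = -1732 N, C_y = -2467 N, D_y = 6299 N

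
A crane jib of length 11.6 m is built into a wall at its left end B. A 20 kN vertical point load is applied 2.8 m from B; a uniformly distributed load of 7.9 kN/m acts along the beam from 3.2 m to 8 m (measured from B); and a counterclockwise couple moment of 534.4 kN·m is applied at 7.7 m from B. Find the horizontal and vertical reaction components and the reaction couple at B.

Resultant of the distributed load: 7.9 × 4.8 = 37.92 kN at 5.6 m from B.
ΣF_x = 0: B_x = 0.
ΣF_y = 0: B_y − 20 − 7.9·4.8 = 0 → B_y = 57.92 kN.
ΣM about B: M_B − 20·2.8 − (7.9·4.8)·5.6 + 534.4 = 0 → M_B = -266.0 kN·m.

B_x = 0, B_y = 57.92 kN, M_B = -266.0 kN·m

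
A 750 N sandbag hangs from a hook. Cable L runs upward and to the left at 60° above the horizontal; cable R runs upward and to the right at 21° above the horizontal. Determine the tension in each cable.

T_L = 708.9 N, T_R = 379.7 N

ΣF_x = 0: −T_L·cos60° + T_R·cos21° = 0 → T_R = 0.535572·T_L.
ΣF_y = 0: T_L·sin60° + T_R·sin21° = 750.
Substitute: T_L·(0.866025 + 0.535572·0.358368) = 750 → T_L = 708.914 ≈ 708.9 N.
Then T_R = 0.535572 × 708.914 = 379.7 N.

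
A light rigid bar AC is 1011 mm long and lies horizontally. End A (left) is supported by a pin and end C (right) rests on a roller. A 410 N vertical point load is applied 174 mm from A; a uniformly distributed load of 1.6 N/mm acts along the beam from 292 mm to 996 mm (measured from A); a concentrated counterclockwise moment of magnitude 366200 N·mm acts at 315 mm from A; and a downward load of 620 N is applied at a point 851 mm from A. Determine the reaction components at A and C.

Resultant of the distributed load: 1.6 × 704 = 1126.4 N at 644 mm from A.
Taking moments about A: C_y·1011 − 410·174 − (1.6·704)·644 + 366200 − 620·851 = 0 → C_y = 958161.6/1011 = 947.736 ≈ 947.7 N.
ΣF_y = 0: A_y + 947.736 − 410 − 1.6·704 − 620 = 0 → A_y = 1209 N.
ΣF_x = 0: no horizontal applied forces, so A_x = 0.

A_x = 0, A_y = 1209 N, C_y = 947.7 N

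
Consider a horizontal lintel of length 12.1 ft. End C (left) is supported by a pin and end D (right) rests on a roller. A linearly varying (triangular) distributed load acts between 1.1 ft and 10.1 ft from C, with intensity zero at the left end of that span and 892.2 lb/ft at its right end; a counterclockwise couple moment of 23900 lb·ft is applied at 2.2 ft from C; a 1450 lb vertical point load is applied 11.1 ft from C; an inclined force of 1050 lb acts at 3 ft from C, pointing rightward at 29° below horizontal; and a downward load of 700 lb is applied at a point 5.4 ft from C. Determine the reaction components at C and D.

C_x = -918.4 lb, C_y = 4525 lb, D_y = 2149 lb

Resultant of the triangular load: ½ × 892.2 × 9 = 4014.9 lb, acting at 7.1 ft from C (one-third of the span from the peak).
Moments about C: D_y·12.1 − (½·892.2·9)·7.1 + 23900 − 1450·11.1 − 1050·sin29°·3 − 700·5.4 = 0 → D_y = 26007.9/12.1 = 2149.41 ≈ 2149 lb.
ΣF_y = 0: C_y + 2149.41 − ½·892.2·9 − 1450 − 1050·sin29° − 700 = 0 → C_y = 4525 lb.
ΣF_x = 0: C_x + 1050·cos29° = 0 → C_x = -918.4 lb.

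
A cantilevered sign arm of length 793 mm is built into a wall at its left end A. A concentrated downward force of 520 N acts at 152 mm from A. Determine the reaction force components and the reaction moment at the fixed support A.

ΣF_x = 0: A_x = 0.
ΣF_y = 0: A_y − 520 = 0 → A_y = 520.0 N.
ΣM about A: M_A − 520·152 = 0 → M_A = 79040 N·mm.

A_x = 0, A_y = 520.0 N, M_A = 79040 N·mm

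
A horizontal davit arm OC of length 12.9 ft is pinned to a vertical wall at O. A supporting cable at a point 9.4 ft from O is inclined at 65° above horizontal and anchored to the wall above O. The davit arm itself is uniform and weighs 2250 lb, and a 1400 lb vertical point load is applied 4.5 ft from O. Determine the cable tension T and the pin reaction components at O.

T = 2443 lb, O_x = 1032 lb, O_y = 1436 lb

ΣM about O: T·sin65°·9.4 − 2250·6.45 − 1400·4.5 = 0 → T = 20812.5/(9.4·0.906308) = 2442.98 ≈ 2443 lb.
ΣF_x = 0: O_x − T·cos65° = 0 → O_x = 2442.98 × 0.422618 = 1032 lb.
ΣF_y = 0: O_y + T·sin65° − 2250 − 1400 = 0 → O_y = 3650 − 2442.98 × 0.906308 = 1436 lb.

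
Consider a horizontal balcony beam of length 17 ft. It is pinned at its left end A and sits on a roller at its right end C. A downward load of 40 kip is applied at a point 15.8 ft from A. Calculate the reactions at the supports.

Taking moments about A: C_y·17 − 40·15.8 = 0 → C_y = 632/17 = 37.1765 ≈ 37.18 kip.
ΣF_y = 0: A_y + 37.1765 − 40 = 0 → A_y = 2.824 kip.
ΣF_x = 0: no horizontal applied forces, so A_x = 0.

A_x = 0, A_y = 2.824 kip, C_y = 37.18 kip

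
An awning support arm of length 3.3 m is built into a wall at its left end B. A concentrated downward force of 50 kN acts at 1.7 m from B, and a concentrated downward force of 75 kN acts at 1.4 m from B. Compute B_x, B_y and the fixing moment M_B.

ΣF_x = 0: B_x = 0.
ΣF_y = 0: B_y − 50 − 75 = 0 → B_y = 125.0 kN.
ΣM about B: M_B − 50·1.7 − 75·1.4 = 0 → M_B = 190.0 kN·m.

B_x = 0, B_y = 125.0 kN, M_B = 190.0 kN·m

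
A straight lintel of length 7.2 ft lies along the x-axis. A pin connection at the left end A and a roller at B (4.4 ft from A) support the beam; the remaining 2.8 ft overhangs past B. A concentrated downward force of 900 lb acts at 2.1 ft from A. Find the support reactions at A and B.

A_x = 0, A_y = 470.5 lb, B_y = 429.5 lb

Moments about A: B_y·4.4 − 900·2.1 = 0 → B_y = 1890/4.4 = 429.545 ≈ 429.5 lb.
ΣF_y = 0: A_y + 429.545 − 900 = 0 → A_y = 470.5 lb.
ΣF_x = 0: no horizontal applied forces, so A_x = 0.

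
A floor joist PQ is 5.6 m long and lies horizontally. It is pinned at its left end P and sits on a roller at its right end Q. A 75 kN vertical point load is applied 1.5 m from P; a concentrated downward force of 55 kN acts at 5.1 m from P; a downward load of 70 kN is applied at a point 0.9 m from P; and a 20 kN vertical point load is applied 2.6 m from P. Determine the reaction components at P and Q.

Taking moments about P: Q_y·5.6 − 75·1.5 − 55·5.1 − 70·0.9 − 20·2.6 = 0 → Q_y = 508/5.6 = 90.7143 ≈ 90.71 kN.
ΣF_y = 0: P_y + 90.7143 − 75 − 55 − 70 − 20 = 0 → P_y = 129.3 kN.
ΣF_x = 0: no horizontal applied forces, so P_x = 0.

P_x = 0, P_y = 129.3 kN, Q_y = 90.71 kN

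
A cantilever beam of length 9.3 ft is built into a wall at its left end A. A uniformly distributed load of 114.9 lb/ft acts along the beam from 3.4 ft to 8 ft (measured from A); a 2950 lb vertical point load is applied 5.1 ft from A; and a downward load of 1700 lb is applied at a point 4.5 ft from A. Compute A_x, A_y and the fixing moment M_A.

Resultant of the distributed load: 114.9 × 4.6 = 528.54 lb at 5.7 ft from A.
ΣF_x = 0: A_x = 0.
ΣF_y = 0: A_y − 114.9·4.6 − 2950 − 1700 = 0 → A_y = 5179 lb.
ΣM about A: M_A − (114.9·4.6)·5.7 − 2950·5.1 − 1700·4.5 = 0 → M_A = 25710 lb·ft.

A_x = 0, A_y = 5179 lb, M_A = 25710 lb·ft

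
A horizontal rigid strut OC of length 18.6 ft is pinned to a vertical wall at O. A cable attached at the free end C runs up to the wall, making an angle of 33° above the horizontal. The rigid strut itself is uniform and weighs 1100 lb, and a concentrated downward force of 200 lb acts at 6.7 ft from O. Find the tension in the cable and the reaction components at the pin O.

ΣM about O: T·sin33°·18.6 − 1100·9.3 − 200·6.7 = 0 → T = 11570/(18.6·0.544639) = 1142.12 ≈ 1142 lb.
ΣF_x = 0: O_x − T·cos33° = 0 → O_x = 1142.12 × 0.838671 = 957.9 lb.
ΣF_y = 0: O_y + T·sin33° − 1100 − 200 = 0 → O_y = 1300 − 1142.12 × 0.544639 = 678.0 lb.

T = 1142 lb, O_x = 957.9 lb, O_y = 678.0 lb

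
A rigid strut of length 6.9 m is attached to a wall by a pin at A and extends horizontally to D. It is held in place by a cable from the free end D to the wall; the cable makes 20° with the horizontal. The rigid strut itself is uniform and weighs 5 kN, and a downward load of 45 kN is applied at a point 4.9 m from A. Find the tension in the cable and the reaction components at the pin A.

T = 100.7 kN, A_x = 94.67 kN, A_y = 15.54 kN

ΣM about A: T·sin20°·6.9 − 5·3.45 − 45·4.9 = 0 → T = 237.75/(6.9·0.34202) = 100.744 ≈ 100.7 kN.
ΣF_x = 0: A_x − T·cos20° = 0 → A_x = 100.744 × 0.939693 = 94.67 kN.
ΣF_y = 0: A_y + T·sin20° − 5 − 45 = 0 → A_y = 50 − 100.744 × 0.34202 = 15.54 kN.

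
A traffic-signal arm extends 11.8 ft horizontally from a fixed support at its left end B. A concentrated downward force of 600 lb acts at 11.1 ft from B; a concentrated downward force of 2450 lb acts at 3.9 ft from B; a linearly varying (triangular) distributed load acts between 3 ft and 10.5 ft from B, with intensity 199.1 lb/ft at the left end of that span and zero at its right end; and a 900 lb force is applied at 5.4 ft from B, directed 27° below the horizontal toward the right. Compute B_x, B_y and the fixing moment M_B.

Resultant of the triangular load: ½ × 199.1 × 7.5 = 746.625 lb, acting at 5.5 ft from B (one-third of the span from the peak).
ΣF_x = 0: B_x + 900·cos27° = 0 → B_x = -801.9 lb.
ΣF_y = 0: B_y − 600 − 2450 − ½·199.1·7.5 − 900·sin27° = 0 → B_y = 4205 lb.
ΣM about B: M_B − 600·11.1 − 2450·3.9 − (½·199.1·7.5)·5.5 − 900·sin27°·5.4 = 0 → M_B = 22530 lb·ft.

B_x = -801.9 lb, B_y = 4205 lb, M_B = 22530 lb·ft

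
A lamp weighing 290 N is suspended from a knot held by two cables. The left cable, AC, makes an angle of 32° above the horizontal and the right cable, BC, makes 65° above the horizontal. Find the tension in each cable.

T_AC = 123.5 N, T_BC = 247.8 N

ΣF_x = 0: −T_AC·cos32° + T_BC·cos65° = 0 → T_BC = 2.00665·T_AC.
ΣF_y = 0: T_AC·sin32° + T_BC·sin65° = 290.
Substitute: T_AC·(0.529919 + 2.00665·0.906308) = 290 → T_AC = 123.48 ≈ 123.5 N.
Then T_BC = 2.00665 × 123.48 = 247.8 N.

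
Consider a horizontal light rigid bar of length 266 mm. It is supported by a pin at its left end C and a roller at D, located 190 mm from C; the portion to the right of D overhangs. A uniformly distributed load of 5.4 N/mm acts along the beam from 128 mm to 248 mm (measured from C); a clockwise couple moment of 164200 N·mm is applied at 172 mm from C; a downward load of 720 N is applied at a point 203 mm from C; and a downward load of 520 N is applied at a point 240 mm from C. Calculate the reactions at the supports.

Resultant of the distributed load: 5.4 × 120 = 648 N at 188 mm from C.
Moments about C: D_y·190 − (5.4·120)·188 − 164200 − 720·203 − 520·240 = 0 → D_y = 556984/190 = 2931.49 ≈ 2931 N.
ΣF_y = 0: C_y + 2931.49 − 5.4·120 − 720 − 520 = 0 → C_y = -1043 N.
ΣF_x = 0: no horizontal applied forces, so C_x = 0.

C_x = 0, C_y = -1043 N, D_y = 2931 N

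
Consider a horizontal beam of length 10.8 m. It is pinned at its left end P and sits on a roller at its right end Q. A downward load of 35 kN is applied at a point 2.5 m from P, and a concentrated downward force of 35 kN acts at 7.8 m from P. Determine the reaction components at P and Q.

Moments about P: Q_y·10.8 − 35·2.5 − 35·7.8 = 0 → Q_y = 360.5/10.8 = 33.3796 ≈ 33.38 kN.
ΣF_y = 0: P_y + 33.3796 − 35 − 35 = 0 → P_y = 36.62 kN.
ΣF_x = 0: no horizontal applied forces, so P_x = 0.

P_x = 0, P_y = 36.62 kN, Q_y = 33.38 kN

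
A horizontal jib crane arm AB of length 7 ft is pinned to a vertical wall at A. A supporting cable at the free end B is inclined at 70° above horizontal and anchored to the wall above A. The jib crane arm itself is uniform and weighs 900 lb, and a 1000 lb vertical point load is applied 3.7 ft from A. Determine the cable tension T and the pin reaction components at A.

ΣM about A: T·sin70°·7 − 900·3.5 − 1000·3.7 = 0 → T = 6850/(7·0.939693) = 1041.37 ≈ 1041 lb.
ΣF_x = 0: A_x − T·cos70° = 0 → A_x = 1041.37 × 0.34202 = 356.2 lb.
ΣF_y = 0: A_y + T·sin70° − 900 − 1000 = 0 → A_y = 1900 − 1041.37 × 0.939693 = 921.4 lb.

T = 1041 lb, A_x = 356.2 lb, A_y = 921.4 lb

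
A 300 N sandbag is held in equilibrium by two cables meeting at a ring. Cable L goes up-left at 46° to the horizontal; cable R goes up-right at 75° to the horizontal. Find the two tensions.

T_L = 90.58 N, T_R = 243.1 N

ΣF_x = 0: −T_L·cos46° + T_R·cos75° = 0 → T_R = 2.68395·T_L.
ΣF_y = 0: T_L·sin46° + T_R·sin75° = 300.
Substitute: T_L·(0.71934 + 2.68395·0.965926) = 300 → T_L = 90.5842 ≈ 90.58 N.
Then T_R = 2.68395 × 90.5842 = 243.1 N.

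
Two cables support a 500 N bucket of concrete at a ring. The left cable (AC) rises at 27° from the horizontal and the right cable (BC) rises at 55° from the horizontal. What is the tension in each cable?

T_AC = 289.6 N, T_BC = 449.9 N

ΣF_x = 0: −T_AC·cos27° + T_BC·cos55° = 0 → T_BC = 1.55342·T_AC.
ΣF_y = 0: T_AC·sin27° + T_BC·sin55° = 500.
Substitute: T_AC·(0.45399 + 1.55342·0.819152) = 500 → T_AC = 289.607 ≈ 289.6 N.
Then T_BC = 1.55342 × 289.607 = 449.9 N.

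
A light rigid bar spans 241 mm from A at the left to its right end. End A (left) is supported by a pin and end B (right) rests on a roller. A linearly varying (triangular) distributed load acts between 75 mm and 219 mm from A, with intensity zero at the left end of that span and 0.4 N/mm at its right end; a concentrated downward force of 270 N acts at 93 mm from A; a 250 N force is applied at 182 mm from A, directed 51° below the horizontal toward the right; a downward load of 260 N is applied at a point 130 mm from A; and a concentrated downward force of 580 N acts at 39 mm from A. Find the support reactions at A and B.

Resultant of the triangular load: ½ × 0.4 × 144 = 28.8 N, acting at 171 mm from A (one-third of the span from the peak).
Moments about A: B_y·241 − (½·0.4·144)·171 − 270·93 − 250·sin51°·182 − 260·130 − 580·39 = 0 → B_y = 121815/241 = 505.456 ≈ 505.5 N.
ΣF_y = 0: A_y + 505.456 − ½·0.4·144 − 270 − 250·sin51° − 260 − 580 = 0 → A_y = 827.6 N.
ΣF_x = 0: A_x + 250·cos51° = 0 → A_x = -157.3 N.

A_x = -157.3 N, A_y = 827.6 N, B_y = 505.5 N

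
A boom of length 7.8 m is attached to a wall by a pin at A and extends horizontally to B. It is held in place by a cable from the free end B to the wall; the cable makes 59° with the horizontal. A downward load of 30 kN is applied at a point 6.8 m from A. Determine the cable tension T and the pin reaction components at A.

ΣM about A: T·sin59°·7.8 − 30·6.8 = 0 → T = 204/(7.8·0.857167) = 30.512 ≈ 30.51 kN.
ΣF_x = 0: A_x − T·cos59° = 0 → A_x = 30.512 × 0.515038 = 15.71 kN.
ΣF_y = 0: A_y + T·sin59° − 30 = 0 → A_y = 30 − 30.512 × 0.857167 = 3.846 kN.

T = 30.51 kN, A_x = 15.71 kN, A_y = 3.846 kN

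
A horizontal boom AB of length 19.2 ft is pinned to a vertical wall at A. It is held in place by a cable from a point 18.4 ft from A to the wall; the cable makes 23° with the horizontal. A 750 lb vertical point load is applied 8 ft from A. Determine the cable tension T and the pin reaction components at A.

ΣM about A: T·sin23°·18.4 − 750·8 = 0 → T = 6000/(18.4·0.390731) = 834.556 ≈ 834.6 lb.
ΣF_x = 0: A_x − T·cos23° = 0 → A_x = 834.556 × 0.920505 = 768.2 lb.
ΣF_y = 0: A_y + T·sin23° − 750 = 0 → A_y = 750 − 834.556 × 0.390731 = 423.9 lb.

T = 834.6 lb, A_x = 768.2 lb, A_y = 423.9 lb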